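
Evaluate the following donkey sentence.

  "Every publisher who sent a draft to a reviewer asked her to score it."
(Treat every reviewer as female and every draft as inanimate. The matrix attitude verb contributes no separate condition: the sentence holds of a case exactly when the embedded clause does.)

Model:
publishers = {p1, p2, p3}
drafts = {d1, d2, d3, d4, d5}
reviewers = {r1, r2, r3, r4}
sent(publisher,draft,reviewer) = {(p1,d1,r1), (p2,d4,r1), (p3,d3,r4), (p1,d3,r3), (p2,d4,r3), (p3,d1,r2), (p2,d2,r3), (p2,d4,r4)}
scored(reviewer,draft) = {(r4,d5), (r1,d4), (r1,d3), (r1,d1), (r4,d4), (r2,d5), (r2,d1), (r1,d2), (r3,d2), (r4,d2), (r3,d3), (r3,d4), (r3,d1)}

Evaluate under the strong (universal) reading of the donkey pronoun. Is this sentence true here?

False

"her" takes "a reviewer" as antecedent and "it" takes "a draft"; both are donkey pronouns co-varying with the restrictor.
Strong reading: for every (p,d,r) with sent(p,d,r), scored(r,d).
Restrictor triples: (p1,d1,r1)→scored(r1,d1) ✓  (p1,d3,r3)→scored(r3,d3) ✓  (p2,d2,r3)→scored(r3,d2) ✓  (p2,d4,r1)→scored(r1,d4) ✓  (p2,d4,r3)→scored(r3,d4) ✓  (p2,d4,r4)→scored(r4,d4) ✓  (p3,d1,r2)→scored(r2,d1) ✓  (p3,d3,r4)→scored(r4,d3) ✗
Counterexample: (p3,d3,r4) — scored(r4,d3) does not hold.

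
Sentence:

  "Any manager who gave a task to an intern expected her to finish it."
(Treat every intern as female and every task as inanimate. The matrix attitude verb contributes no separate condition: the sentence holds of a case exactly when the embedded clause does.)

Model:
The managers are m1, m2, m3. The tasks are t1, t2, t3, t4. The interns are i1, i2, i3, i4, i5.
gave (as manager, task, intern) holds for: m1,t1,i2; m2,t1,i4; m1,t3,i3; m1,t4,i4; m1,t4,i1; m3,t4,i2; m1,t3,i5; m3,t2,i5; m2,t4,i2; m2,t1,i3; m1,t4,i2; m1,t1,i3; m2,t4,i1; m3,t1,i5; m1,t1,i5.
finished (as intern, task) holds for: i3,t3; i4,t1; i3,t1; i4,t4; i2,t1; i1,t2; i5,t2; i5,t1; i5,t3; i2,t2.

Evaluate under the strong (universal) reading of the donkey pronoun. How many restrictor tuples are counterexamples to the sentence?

5

"her" takes "an intern" as antecedent and "it" takes "a task"; both are donkey pronouns co-varying with the restrictor.
Strong reading: for every (m,t,i) with gave(m,t,i), finished(i,t).
Restrictor triples: (m1,t1,i2)→finished(i2,t1) ✓  (m1,t1,i3)→finished(i3,t1) ✓  (m1,t1,i5)→finished(i5,t1) ✓  (m1,t3,i3)→finished(i3,t3) ✓  (m1,t3,i5)→finished(i5,t3) ✓  (m1,t4,i1)→finished(i1,t4) ✗  (m1,t4,i2)→finished(i2,t4) ✗  (m1,t4,i4)→finished(i4,t4) ✓  (m2,t1,i3)→finished(i3,t1) ✓  (m2,t1,i4)→finished(i4,t1) ✓  (m2,t4,i1)→finished(i1,t4) ✗  (m2,t4,i2)→finished(i2,t4) ✗  (m3,t1,i5)→finished(i5,t1) ✓  (m3,t2,i5)→finished(i5,t2) ✓  (m3,t4,i2)→finished(i2,t4) ✗
Counterexamples (restrictor triples failing the scope): 5.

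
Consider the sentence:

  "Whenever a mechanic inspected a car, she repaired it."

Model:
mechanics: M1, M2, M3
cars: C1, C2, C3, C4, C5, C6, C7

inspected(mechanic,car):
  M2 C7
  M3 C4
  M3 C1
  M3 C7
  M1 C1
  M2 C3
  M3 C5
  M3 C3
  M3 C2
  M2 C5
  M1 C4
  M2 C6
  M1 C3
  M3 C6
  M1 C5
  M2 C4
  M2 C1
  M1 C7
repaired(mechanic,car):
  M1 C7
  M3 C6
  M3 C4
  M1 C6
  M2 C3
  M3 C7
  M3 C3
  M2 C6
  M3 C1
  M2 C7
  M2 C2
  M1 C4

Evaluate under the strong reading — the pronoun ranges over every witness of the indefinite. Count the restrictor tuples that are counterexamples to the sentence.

"it" takes "a car" as antecedent — a donkey pronoun bound across the clause boundary.
Strong reading: for every (m,c) with inspected(m,c), repaired(m,c).
Restrictor pairs: (M1,C1) ✗  (M1,C3) ✗  (M1,C4) ✓  (M1,C5) ✗  (M1,C7) ✓  (M2,C1) ✗  (M2,C3) ✓  (M2,C4) ✗  (M2,C5) ✗  (M2,C6) ✓  (M2,C7) ✓  (M3,C1) ✓  (M3,C2) ✗  (M3,C3) ✓  (M3,C4) ✓  (M3,C5) ✗  (M3,C6) ✓  (M3,C7) ✓
Counterexamples (restrictor pairs failing the scope): 8.

8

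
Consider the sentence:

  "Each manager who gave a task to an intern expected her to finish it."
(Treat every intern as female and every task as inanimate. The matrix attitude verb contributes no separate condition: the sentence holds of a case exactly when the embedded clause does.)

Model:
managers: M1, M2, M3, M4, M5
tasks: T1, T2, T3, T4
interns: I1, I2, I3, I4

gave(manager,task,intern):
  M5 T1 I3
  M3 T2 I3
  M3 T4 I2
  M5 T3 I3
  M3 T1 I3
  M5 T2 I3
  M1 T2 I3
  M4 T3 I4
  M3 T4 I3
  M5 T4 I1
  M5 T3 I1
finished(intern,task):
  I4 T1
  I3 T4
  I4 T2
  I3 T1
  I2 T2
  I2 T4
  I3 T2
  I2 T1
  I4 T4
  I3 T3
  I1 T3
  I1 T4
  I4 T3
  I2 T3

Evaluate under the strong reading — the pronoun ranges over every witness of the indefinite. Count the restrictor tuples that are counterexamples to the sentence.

"her" takes "an intern" as antecedent and "it" takes "a task"; both are donkey pronouns co-varying with the restrictor.
Strong reading: for every (m,t,i) with gave(m,t,i), finished(i,t).
Restrictor triples: (M1,T2,I3)→finished(I3,T2) ✓  (M3,T1,I3)→finished(I3,T1) ✓  (M3,T2,I3)→finished(I3,T2) ✓  (M3,T4,I2)→finished(I2,T4) ✓  (M3,T4,I3)→finished(I3,T4) ✓  (M4,T3,I4)→finished(I4,T3) ✓  (M5,T1,I3)→finished(I3,T1) ✓  (M5,T2,I3)→finished(I3,T2) ✓  (M5,T3,I1)→finished(I1,T3) ✓  (M5,T3,I3)→finished(I3,T3) ✓  (M5,T4,I1)→finished(I1,T4) ✓
Counterexamples (restrictor triples failing the scope): 0.

0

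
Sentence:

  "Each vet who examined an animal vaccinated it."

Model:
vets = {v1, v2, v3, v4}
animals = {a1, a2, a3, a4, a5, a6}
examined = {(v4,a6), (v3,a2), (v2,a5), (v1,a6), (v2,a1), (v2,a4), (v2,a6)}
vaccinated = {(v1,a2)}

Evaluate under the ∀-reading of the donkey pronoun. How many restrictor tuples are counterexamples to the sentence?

7

"it" takes "an animal" as antecedent — a donkey pronoun bound across the clause boundary.
Strong reading: for every (v,a) with examined(v,a), vaccinated(v,a).
Restrictor pairs: (v1,a6) ✗  (v2,a1) ✗  (v2,a4) ✗  (v2,a5) ✗  (v2,a6) ✗  (v3,a2) ✗  (v4,a6) ✗
Counterexamples (restrictor pairs failing the scope): 7.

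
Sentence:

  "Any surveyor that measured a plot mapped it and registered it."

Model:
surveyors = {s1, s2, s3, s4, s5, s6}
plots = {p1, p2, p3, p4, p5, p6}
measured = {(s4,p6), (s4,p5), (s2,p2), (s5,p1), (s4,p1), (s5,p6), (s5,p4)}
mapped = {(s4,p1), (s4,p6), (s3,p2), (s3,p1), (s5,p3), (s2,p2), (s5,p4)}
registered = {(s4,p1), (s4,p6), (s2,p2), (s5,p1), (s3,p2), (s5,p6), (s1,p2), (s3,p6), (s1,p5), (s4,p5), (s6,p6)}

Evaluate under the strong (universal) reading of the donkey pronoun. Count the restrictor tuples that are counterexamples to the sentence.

"it" takes "a plot" as antecedent — a donkey pronoun bound across the clause boundary.
Strong reading: for every (s,p) with measured(s,p), mapped(s,p) ∧ registered(s,p).
Restrictor pairs: (s2,p2) ✓  (s4,p1) ✓  (s4,p5) ✗  (s4,p6) ✓  (s5,p1) ✗  (s5,p4) ✗  (s5,p6) ✗
Counterexamples (restrictor pairs failing the scope): 4.

4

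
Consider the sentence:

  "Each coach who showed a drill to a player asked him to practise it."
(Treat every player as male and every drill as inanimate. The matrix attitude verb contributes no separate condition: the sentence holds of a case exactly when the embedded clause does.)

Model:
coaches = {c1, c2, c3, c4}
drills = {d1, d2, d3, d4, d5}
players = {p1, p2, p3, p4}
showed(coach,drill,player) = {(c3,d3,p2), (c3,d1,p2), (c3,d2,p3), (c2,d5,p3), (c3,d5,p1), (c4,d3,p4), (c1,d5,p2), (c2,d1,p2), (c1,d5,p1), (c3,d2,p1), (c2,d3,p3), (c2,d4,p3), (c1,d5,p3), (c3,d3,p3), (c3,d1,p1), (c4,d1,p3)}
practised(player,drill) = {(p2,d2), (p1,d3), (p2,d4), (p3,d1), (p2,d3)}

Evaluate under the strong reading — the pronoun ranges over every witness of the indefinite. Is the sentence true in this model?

"him" takes "a player" as antecedent and "it" takes "a drill"; both are donkey pronouns co-varying with the restrictor.
Strong reading: for every (c,d,p) with showed(c,d,p), practised(p,d).
Restrictor triples: (c1,d5,p1)→practised(p1,d5) ✗  (c1,d5,p2)→practised(p2,d5) ✗  (c1,d5,p3)→practised(p3,d5) ✗  (c2,d1,p2)→practised(p2,d1) ✗  (c2,d3,p3)→practised(p3,d3) ✗  (c2,d4,p3)→practised(p3,d4) ✗  (c2,d5,p3)→practised(p3,d5) ✗  (c3,d1,p1)→practised(p1,d1) ✗  (c3,d1,p2)→practised(p2,d1) ✗  (c3,d2,p1)→practised(p1,d2) ✗  (c3,d2,p3)→practised(p3,d2) ✗  (c3,d3,p2)→practised(p2,d3) ✓  (c3,d3,p3)→practised(p3,d3) ✗  (c3,d5,p1)→practised(p1,d5) ✗  (c4,d1,p3)→practised(p3,d1) ✓  (c4,d3,p4)→practised(p4,d3) ✗
Counterexample: (c1,d5,p1) — practised(p1,d5) does not hold.

False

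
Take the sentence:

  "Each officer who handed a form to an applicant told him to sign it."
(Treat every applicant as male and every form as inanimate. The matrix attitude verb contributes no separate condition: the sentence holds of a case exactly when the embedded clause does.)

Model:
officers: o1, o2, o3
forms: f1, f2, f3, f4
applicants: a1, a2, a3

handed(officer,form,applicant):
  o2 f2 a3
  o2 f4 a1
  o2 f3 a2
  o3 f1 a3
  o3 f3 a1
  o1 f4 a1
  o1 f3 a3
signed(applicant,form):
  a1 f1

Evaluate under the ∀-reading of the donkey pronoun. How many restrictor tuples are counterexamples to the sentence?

7

"him" takes "an applicant" as antecedent and "it" takes "a form"; both are donkey pronouns co-varying with the restrictor.
Strong reading: for every (o,f,a) with handed(o,f,a), signed(a,f).
Restrictor triples: (o1,f3,a3)→signed(a3,f3) ✗  (o1,f4,a1)→signed(a1,f4) ✗  (o2,f2,a3)→signed(a3,f2) ✗  (o2,f3,a2)→signed(a2,f3) ✗  (o2,f4,a1)→signed(a1,f4) ✗  (o3,f1,a3)→signed(a3,f1) ✗  (o3,f3,a1)→signed(a1,f3) ✗
Counterexamples (restrictor triples failing the scope): 7.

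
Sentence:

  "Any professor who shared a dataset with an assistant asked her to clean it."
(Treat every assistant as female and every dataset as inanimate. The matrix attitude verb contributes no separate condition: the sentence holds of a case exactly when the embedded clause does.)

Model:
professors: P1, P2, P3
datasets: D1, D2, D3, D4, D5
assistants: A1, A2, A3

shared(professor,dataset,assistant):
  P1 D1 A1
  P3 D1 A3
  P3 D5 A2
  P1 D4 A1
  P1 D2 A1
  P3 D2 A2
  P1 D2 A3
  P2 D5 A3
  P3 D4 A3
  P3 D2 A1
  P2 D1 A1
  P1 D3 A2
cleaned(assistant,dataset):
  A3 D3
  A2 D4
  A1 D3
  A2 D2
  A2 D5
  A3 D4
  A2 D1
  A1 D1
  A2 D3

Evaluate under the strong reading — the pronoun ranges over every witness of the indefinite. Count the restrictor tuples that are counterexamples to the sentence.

6

"her" takes "an assistant" as antecedent and "it" takes "a dataset"; both are donkey pronouns co-varying with the restrictor.
Strong reading: for every (p,d,a) with shared(p,d,a), cleaned(a,d).
Restrictor triples: (P1,D1,A1)→cleaned(A1,D1) ✓  (P1,D2,A1)→cleaned(A1,D2) ✗  (P1,D2,A3)→cleaned(A3,D2) ✗  (P1,D3,A2)→cleaned(A2,D3) ✓  (P1,D4,A1)→cleaned(A1,D4) ✗  (P2,D1,A1)→cleaned(A1,D1) ✓  (P2,D5,A3)→cleaned(A3,D5) ✗  (P3,D1,A3)→cleaned(A3,D1) ✗  (P3,D2,A1)→cleaned(A1,D2) ✗  (P3,D2,A2)→cleaned(A2,D2) ✓  (P3,D4,A3)→cleaned(A3,D4) ✓  (P3,D5,A2)→cleaned(A2,D5) ✓
Counterexamples (restrictor triples failing the scope): 6.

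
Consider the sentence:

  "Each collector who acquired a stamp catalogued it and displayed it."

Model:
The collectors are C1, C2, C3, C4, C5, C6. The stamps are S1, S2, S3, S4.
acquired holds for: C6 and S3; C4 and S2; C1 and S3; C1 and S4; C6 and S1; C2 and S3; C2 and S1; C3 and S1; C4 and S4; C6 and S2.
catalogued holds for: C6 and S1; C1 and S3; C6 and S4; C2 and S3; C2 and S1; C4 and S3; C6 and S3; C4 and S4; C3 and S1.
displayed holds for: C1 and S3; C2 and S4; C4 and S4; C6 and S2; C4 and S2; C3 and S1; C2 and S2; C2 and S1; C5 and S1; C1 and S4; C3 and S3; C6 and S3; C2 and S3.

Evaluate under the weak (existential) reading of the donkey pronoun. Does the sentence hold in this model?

"it" takes "a stamp" as antecedent — a donkey pronoun bound across the clause boundary.
Weak reading: every collector c with some acquired-stamp has at least one acquired-stamp s such that catalogued(c,s) ∧ displayed(c,s).
Per collector: C1:✓  C2:✓  C3:✓  C4:✓  C6:✓
Every collector in the restrictor has a witness.

True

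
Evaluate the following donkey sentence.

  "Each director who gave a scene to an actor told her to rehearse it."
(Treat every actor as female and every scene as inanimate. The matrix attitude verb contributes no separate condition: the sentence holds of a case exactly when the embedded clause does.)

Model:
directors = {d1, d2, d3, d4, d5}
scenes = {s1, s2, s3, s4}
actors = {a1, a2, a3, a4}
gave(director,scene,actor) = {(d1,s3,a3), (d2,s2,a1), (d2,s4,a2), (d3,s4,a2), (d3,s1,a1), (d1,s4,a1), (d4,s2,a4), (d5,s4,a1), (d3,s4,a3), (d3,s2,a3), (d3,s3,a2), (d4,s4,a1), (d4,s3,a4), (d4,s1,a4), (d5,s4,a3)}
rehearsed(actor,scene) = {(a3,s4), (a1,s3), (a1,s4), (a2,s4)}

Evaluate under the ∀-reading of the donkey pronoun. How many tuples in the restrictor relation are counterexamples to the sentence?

"her" takes "an actor" as antecedent and "it" takes "a scene"; both are donkey pronouns co-varying with the restrictor.
Strong reading: for every (d,s,a) with gave(d,s,a), rehearsed(a,s).
Restrictor triples: (d1,s3,a3)→rehearsed(a3,s3) ✗  (d1,s4,a1)→rehearsed(a1,s4) ✓  (d2,s2,a1)→rehearsed(a1,s2) ✗  (d2,s4,a2)→rehearsed(a2,s4) ✓  (d3,s1,a1)→rehearsed(a1,s1) ✗  (d3,s2,a3)→rehearsed(a3,s2) ✗  (d3,s3,a2)→rehearsed(a2,s3) ✗  (d3,s4,a2)→rehearsed(a2,s4) ✓  (d3,s4,a3)→rehearsed(a3,s4) ✓  (d4,s1,a4)→rehearsed(a4,s1) ✗  (d4,s2,a4)→rehearsed(a4,s2) ✗  (d4,s3,a4)→rehearsed(a4,s3) ✗  (d4,s4,a1)→rehearsed(a1,s4) ✓  (d5,s4,a1)→rehearsed(a1,s4) ✓  (d5,s4,a3)→rehearsed(a3,s4) ✓
Counterexamples (restrictor triples failing the scope): 8.

8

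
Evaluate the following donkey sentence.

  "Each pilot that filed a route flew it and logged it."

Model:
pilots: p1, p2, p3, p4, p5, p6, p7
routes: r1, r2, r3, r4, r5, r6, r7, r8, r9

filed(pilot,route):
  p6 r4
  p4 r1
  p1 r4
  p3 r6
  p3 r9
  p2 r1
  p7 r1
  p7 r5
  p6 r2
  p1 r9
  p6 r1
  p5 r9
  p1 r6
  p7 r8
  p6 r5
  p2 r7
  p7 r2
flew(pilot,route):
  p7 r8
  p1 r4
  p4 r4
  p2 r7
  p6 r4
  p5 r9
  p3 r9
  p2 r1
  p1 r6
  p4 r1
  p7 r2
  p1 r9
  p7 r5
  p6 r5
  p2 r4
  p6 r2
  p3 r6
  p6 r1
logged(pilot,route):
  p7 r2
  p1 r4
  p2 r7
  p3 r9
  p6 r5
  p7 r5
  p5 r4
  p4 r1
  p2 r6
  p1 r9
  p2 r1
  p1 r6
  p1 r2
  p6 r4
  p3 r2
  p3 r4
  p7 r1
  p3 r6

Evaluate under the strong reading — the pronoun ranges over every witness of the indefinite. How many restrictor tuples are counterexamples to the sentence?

5

"it" takes "a route" as antecedent — a donkey pronoun bound across the clause boundary.
Strong reading: for every (p,r) with filed(p,r), flew(p,r) ∧ logged(p,r).
Restrictor pairs: (p1,r4) ✓  (p1,r6) ✓  (p1,r9) ✓  (p2,r1) ✓  (p2,r7) ✓  (p3,r6) ✓  (p3,r9) ✓  (p4,r1) ✓  (p5,r9) ✗  (p6,r1) ✗  (p6,r2) ✗  (p6,r4) ✓  (p6,r5) ✓  (p7,r1) ✗  (p7,r2) ✓  (p7,r5) ✓  (p7,r8) ✗
Counterexamples (restrictor pairs failing the scope): 5.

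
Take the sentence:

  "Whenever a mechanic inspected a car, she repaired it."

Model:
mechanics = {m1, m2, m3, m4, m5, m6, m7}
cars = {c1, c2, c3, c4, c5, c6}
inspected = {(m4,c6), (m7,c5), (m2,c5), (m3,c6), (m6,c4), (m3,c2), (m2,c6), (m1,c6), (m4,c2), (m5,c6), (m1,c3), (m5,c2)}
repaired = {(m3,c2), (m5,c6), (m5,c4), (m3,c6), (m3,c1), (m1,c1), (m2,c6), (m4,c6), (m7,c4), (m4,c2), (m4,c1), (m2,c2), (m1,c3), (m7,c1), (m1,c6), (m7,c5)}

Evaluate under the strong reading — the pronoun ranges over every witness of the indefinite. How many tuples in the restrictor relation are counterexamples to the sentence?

3

"it" takes "a car" as antecedent — a donkey pronoun bound across the clause boundary.
Strong reading: for every (m,c) with inspected(m,c), repaired(m,c).
Restrictor pairs: (m1,c3) ✓  (m1,c6) ✓  (m2,c5) ✗  (m2,c6) ✓  (m3,c2) ✓  (m3,c6) ✓  (m4,c2) ✓  (m4,c6) ✓  (m5,c2) ✗  (m5,c6) ✓  (m6,c4) ✗  (m7,c5) ✓
Counterexamples (restrictor pairs failing the scope): 3.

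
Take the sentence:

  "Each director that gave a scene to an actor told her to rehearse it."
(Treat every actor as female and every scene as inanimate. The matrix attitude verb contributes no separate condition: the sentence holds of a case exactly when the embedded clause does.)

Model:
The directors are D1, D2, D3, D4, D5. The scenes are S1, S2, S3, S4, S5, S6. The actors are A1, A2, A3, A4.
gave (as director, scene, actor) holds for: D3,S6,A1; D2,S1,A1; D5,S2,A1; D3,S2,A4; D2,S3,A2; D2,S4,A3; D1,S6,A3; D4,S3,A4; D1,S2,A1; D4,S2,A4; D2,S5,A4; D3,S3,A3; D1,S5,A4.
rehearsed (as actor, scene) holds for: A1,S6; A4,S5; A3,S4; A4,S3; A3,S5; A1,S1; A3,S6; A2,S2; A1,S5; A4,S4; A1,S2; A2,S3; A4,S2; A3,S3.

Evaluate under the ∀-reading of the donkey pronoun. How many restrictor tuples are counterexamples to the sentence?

0

"her" takes "an actor" as antecedent and "it" takes "a scene"; both are donkey pronouns co-varying with the restrictor.
Strong reading: for every (d,s,a) with gave(d,s,a), rehearsed(a,s).
Restrictor triples: (D1,S2,A1)→rehearsed(A1,S2) ✓  (D1,S5,A4)→rehearsed(A4,S5) ✓  (D1,S6,A3)→rehearsed(A3,S6) ✓  (D2,S1,A1)→rehearsed(A1,S1) ✓  (D2,S3,A2)→rehearsed(A2,S3) ✓  (D2,S4,A3)→rehearsed(A3,S4) ✓  (D2,S5,A4)→rehearsed(A4,S5) ✓  (D3,S2,A4)→rehearsed(A4,S2) ✓  (D3,S3,A3)→rehearsed(A3,S3) ✓  (D3,S6,A1)→rehearsed(A1,S6) ✓  (D4,S2,A4)→rehearsed(A4,S2) ✓  (D4,S3,A4)→rehearsed(A4,S3) ✓  (D5,S2,A1)→rehearsed(A1,S2) ✓
Counterexamples (restrictor triples failing the scope): 0.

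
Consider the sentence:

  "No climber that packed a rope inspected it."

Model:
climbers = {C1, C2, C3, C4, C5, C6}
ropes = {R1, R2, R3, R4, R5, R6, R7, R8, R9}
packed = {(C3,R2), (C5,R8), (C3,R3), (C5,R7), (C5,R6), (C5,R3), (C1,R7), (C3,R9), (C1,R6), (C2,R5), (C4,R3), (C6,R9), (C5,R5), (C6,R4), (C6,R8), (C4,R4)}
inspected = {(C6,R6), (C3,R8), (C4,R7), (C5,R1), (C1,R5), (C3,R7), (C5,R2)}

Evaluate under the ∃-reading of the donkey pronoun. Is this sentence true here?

"it" takes "a rope" as antecedent — a donkey pronoun bound across the clause boundary.
Truth condition: for no (c,r) with packed(c,r) does inspected(c,r) hold.
Restrictor pairs — does the scope hold? (C1,R6):fails  (C1,R7):fails  (C2,R5):fails  (C3,R2):fails  (C3,R3):fails  (C3,R9):fails  (C4,R3):fails  (C4,R4):fails  (C5,R3):fails  (C5,R5):fails  (C5,R6):fails  (C5,R7):fails  (C5,R8):fails  (C6,R4):fails  (C6,R8):fails  (C6,R9):fails
Scope holds for no restrictor pair, so the sentence is true.

True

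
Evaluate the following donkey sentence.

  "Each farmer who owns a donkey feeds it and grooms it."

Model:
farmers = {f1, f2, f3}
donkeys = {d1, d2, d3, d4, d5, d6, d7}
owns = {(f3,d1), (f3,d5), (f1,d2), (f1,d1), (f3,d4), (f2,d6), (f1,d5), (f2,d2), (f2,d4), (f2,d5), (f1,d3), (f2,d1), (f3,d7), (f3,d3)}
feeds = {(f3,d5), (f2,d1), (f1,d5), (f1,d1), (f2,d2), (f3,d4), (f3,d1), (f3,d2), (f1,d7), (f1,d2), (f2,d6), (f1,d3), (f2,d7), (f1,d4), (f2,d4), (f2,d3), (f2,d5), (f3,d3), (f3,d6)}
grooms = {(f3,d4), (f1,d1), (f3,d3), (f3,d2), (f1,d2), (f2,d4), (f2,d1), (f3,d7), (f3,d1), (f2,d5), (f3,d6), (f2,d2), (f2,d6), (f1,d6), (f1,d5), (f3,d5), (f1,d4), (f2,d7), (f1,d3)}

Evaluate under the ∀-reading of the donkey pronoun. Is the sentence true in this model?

"it" takes "a donkey" as antecedent — a donkey pronoun bound across the clause boundary.
Strong reading: for every (f,d) with owns(f,d), feeds(f,d) ∧ grooms(f,d).
Restrictor pairs: (f1,d1) ✓  (f1,d2) ✓  (f1,d3) ✓  (f1,d5) ✓  (f2,d1) ✓  (f2,d2) ✓  (f2,d4) ✓  (f2,d5) ✓  (f2,d6) ✓  (f3,d1) ✓  (f3,d3) ✓  (f3,d4) ✓  (f3,d5) ✓  (f3,d7) ✗
Counterexample: (f3,d7) is in owns but fails the scope.

False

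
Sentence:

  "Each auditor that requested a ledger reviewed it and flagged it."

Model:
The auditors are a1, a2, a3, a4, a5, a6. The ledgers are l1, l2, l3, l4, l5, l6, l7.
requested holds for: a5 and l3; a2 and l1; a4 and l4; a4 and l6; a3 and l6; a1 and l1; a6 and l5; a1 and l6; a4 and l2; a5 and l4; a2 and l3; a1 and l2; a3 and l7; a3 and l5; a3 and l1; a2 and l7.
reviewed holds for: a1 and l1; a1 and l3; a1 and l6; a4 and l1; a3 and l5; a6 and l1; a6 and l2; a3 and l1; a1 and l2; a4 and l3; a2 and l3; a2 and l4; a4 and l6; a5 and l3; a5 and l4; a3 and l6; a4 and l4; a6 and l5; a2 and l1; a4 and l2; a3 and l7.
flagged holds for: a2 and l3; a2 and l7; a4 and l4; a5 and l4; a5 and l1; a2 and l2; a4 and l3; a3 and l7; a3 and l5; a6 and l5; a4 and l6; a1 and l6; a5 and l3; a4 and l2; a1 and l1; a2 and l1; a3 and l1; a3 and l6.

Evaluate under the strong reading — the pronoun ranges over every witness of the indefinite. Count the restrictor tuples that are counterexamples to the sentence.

2

"it" takes "a ledger" as antecedent — a donkey pronoun bound across the clause boundary.
Strong reading: for every (a,l) with requested(a,l), reviewed(a,l) ∧ flagged(a,l).
Restrictor pairs: (a1,l1) ✓  (a1,l2) ✗  (a1,l6) ✓  (a2,l1) ✓  (a2,l3) ✓  (a2,l7) ✗  (a3,l1) ✓  (a3,l5) ✓  (a3,l6) ✓  (a3,l7) ✓  (a4,l2) ✓  (a4,l4) ✓  (a4,l6) ✓  (a5,l3) ✓  (a5,l4) ✓  (a6,l5) ✓
Counterexamples (restrictor pairs failing the scope): 2.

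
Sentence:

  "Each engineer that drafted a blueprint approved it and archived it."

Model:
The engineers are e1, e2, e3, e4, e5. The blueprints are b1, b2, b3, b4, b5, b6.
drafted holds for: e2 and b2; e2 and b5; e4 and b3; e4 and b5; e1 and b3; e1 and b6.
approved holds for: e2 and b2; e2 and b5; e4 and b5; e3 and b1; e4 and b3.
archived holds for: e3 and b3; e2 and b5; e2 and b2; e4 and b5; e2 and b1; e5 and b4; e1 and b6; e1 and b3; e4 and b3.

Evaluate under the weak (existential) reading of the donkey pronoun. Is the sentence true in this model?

False

"it" takes "a blueprint" as antecedent — a donkey pronoun bound across the clause boundary.
Weak reading: every engineer e with some drafted-blueprint has at least one drafted-blueprint b such that approved(e,b) ∧ archived(e,b).
Per engineer: e1:✗  e2:✓  e4:✓
e1 has no witness among its drafted-blueprints.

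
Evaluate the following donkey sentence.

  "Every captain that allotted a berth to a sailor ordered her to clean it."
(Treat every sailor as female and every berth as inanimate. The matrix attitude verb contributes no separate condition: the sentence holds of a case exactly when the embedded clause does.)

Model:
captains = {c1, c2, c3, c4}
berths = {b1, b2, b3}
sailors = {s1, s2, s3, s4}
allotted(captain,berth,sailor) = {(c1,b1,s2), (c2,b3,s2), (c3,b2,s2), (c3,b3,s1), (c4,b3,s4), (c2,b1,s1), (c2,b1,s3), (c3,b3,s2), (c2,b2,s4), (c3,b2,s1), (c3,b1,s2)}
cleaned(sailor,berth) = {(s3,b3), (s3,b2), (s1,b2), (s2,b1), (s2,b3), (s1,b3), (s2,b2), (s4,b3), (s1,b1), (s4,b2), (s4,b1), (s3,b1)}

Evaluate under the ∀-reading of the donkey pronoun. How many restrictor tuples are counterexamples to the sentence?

0

"her" takes "a sailor" as antecedent and "it" takes "a berth"; both are donkey pronouns co-varying with the restrictor.
Strong reading: for every (c,b,s) with allotted(c,b,s), cleaned(s,b).
Restrictor triples: (c1,b1,s2)→cleaned(s2,b1) ✓  (c2,b1,s1)→cleaned(s1,b1) ✓  (c2,b1,s3)→cleaned(s3,b1) ✓  (c2,b2,s4)→cleaned(s4,b2) ✓  (c2,b3,s2)→cleaned(s2,b3) ✓  (c3,b1,s2)→cleaned(s2,b1) ✓  (c3,b2,s1)→cleaned(s1,b2) ✓  (c3,b2,s2)→cleaned(s2,b2) ✓  (c3,b3,s1)→cleaned(s1,b3) ✓  (c3,b3,s2)→cleaned(s2,b3) ✓  (c4,b3,s4)→cleaned(s4,b3) ✓
Counterexamples (restrictor triples failing the scope): 0.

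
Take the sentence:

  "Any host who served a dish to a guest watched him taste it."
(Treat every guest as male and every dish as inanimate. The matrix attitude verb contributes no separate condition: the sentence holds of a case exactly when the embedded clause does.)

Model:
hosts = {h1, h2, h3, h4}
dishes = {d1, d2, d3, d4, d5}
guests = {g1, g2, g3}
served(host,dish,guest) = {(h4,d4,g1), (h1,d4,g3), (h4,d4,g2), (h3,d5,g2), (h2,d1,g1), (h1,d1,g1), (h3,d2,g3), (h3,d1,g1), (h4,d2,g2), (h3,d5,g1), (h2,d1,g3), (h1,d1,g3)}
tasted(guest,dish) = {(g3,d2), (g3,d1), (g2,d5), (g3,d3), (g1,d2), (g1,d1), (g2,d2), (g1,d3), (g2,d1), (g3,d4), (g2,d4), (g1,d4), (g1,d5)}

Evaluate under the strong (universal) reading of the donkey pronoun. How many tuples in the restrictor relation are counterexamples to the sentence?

0

"him" takes "a guest" as antecedent and "it" takes "a dish"; both are donkey pronouns co-varying with the restrictor.
Strong reading: for every (h,d,g) with served(h,d,g), tasted(g,d).
Restrictor triples: (h1,d1,g1)→tasted(g1,d1) ✓  (h1,d1,g3)→tasted(g3,d1) ✓  (h1,d4,g3)→tasted(g3,d4) ✓  (h2,d1,g1)→tasted(g1,d1) ✓  (h2,d1,g3)→tasted(g3,d1) ✓  (h3,d1,g1)→tasted(g1,d1) ✓  (h3,d2,g3)→tasted(g3,d2) ✓  (h3,d5,g1)→tasted(g1,d5) ✓  (h3,d5,g2)→tasted(g2,d5) ✓  (h4,d2,g2)→tasted(g2,d2) ✓  (h4,d4,g1)→tasted(g1,d4) ✓  (h4,d4,g2)→tasted(g2,d4) ✓
Counterexamples (restrictor triples failing the scope): 0.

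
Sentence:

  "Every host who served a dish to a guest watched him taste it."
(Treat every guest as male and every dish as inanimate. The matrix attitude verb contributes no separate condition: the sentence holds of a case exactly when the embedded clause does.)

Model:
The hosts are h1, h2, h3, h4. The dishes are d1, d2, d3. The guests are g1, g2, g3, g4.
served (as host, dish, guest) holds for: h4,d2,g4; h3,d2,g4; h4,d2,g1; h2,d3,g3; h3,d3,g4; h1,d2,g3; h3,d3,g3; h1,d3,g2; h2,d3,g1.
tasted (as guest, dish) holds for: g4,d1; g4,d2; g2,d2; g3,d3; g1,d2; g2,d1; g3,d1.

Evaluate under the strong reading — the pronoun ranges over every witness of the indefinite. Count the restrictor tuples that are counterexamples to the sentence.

4

"him" takes "a guest" as antecedent and "it" takes "a dish"; both are donkey pronouns co-varying with the restrictor.
Strong reading: for every (h,d,g) with served(h,d,g), tasted(g,d).
Restrictor triples: (h1,d2,g3)→tasted(g3,d2) ✗  (h1,d3,g2)→tasted(g2,d3) ✗  (h2,d3,g1)→tasted(g1,d3) ✗  (h2,d3,g3)→tasted(g3,d3) ✓  (h3,d2,g4)→tasted(g4,d2) ✓  (h3,d3,g3)→tasted(g3,d3) ✓  (h3,d3,g4)→tasted(g4,d3) ✗  (h4,d2,g1)→tasted(g1,d2) ✓  (h4,d2,g4)→tasted(g4,d2) ✓
Counterexamples (restrictor triples failing the scope): 4.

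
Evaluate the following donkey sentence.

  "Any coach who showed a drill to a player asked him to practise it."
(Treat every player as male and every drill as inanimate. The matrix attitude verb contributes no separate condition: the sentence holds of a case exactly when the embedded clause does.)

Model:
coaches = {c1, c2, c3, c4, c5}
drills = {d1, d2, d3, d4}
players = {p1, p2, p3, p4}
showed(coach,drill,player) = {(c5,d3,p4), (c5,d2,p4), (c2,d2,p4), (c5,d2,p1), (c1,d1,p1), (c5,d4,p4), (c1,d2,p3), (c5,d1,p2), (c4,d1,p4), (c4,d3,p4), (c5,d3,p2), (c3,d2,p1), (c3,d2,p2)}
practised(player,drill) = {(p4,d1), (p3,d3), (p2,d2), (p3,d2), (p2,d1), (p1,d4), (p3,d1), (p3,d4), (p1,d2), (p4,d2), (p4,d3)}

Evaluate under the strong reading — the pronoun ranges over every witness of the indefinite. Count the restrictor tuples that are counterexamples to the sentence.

"him" takes "a player" as antecedent and "it" takes "a drill"; both are donkey pronouns co-varying with the restrictor.
Strong reading: for every (c,d,p) with showed(c,d,p), practised(p,d).
Restrictor triples: (c1,d1,p1)→practised(p1,d1) ✗  (c1,d2,p3)→practised(p3,d2) ✓  (c2,d2,p4)→practised(p4,d2) ✓  (c3,d2,p1)→practised(p1,d2) ✓  (c3,d2,p2)→practised(p2,d2) ✓  (c4,d1,p4)→practised(p4,d1) ✓  (c4,d3,p4)→practised(p4,d3) ✓  (c5,d1,p2)→practised(p2,d1) ✓  (c5,d2,p1)→practised(p1,d2) ✓  (c5,d2,p4)→practised(p4,d2) ✓  (c5,d3,p2)→practised(p2,d3) ✗  (c5,d3,p4)→practised(p4,d3) ✓  (c5,d4,p4)→practised(p4,d4) ✗
Counterexamples (restrictor triples failing the scope): 3.

3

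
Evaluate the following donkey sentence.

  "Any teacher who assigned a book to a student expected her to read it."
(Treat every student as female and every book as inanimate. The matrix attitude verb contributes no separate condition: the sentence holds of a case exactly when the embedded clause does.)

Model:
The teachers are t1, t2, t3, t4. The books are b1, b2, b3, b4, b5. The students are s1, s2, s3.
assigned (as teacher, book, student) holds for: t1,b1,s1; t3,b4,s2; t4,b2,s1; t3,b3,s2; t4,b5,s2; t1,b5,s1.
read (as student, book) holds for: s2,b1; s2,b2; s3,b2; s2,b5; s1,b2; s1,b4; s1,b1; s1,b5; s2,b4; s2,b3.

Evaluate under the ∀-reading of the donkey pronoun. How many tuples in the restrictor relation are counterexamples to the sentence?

0

"her" takes "a student" as antecedent and "it" takes "a book"; both are donkey pronouns co-varying with the restrictor.
Strong reading: for every (t,b,s) with assigned(t,b,s), read(s,b).
Restrictor triples: (t1,b1,s1)→read(s1,b1) ✓  (t1,b5,s1)→read(s1,b5) ✓  (t3,b3,s2)→read(s2,b3) ✓  (t3,b4,s2)→read(s2,b4) ✓  (t4,b2,s1)→read(s1,b2) ✓  (t4,b5,s2)→read(s2,b5) ✓
Counterexamples (restrictor triples failing the scope): 0.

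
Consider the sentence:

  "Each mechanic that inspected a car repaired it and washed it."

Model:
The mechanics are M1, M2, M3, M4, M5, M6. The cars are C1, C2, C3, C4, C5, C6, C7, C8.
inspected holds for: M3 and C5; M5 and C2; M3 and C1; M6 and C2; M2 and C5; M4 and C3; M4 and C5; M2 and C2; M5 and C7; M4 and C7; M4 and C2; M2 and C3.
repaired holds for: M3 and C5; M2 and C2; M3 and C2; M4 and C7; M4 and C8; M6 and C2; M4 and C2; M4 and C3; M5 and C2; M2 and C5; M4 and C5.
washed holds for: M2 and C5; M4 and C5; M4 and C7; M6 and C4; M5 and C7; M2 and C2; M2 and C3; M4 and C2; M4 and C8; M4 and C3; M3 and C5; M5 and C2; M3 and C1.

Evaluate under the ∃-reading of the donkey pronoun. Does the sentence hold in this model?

"it" takes "a car" as antecedent — a donkey pronoun bound across the clause boundary.
Weak reading: every mechanic m with some inspected-car has at least one inspected-car c such that repaired(m,c) ∧ washed(m,c).
Per mechanic: M2:✓  M3:✓  M4:✓  M5:✓  M6:✗
M6 has no witness among its inspected-cars.

False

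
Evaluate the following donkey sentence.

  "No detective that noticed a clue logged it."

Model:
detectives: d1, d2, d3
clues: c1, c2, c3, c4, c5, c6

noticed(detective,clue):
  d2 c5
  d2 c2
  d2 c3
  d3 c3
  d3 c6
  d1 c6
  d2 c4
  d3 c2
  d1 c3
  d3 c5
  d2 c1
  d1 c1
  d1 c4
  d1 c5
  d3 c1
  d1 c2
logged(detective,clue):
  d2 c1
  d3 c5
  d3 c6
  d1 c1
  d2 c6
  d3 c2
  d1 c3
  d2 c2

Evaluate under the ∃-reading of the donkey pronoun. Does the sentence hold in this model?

"it" takes "a clue" as antecedent — a donkey pronoun bound across the clause boundary.
Truth condition: for no (d,c) with noticed(d,c) does logged(d,c) hold.
Restrictor pairs — does the scope hold? (d1,c1):holds  (d1,c2):fails  (d1,c3):holds  (d1,c4):fails  (d1,c5):fails  (d1,c6):fails  (d2,c1):holds  (d2,c2):holds  (d2,c3):fails  (d2,c4):fails  (d2,c5):fails  (d3,c1):fails  (d3,c2):holds  (d3,c3):fails  (d3,c5):holds  (d3,c6):holds
Scope holds for 7 pair(s), so the sentence is false.

False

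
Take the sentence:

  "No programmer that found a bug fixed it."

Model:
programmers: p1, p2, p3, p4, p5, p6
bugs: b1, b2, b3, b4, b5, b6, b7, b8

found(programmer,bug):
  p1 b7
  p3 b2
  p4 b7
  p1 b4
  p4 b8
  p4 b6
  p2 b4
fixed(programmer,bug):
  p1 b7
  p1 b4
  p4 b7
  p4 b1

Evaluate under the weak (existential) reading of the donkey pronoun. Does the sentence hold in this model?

False

"it" takes "a bug" as antecedent — a donkey pronoun bound across the clause boundary.
Truth condition: for no (p,b) with found(p,b) does fixed(p,b) hold.
Restrictor pairs — does the scope hold? (p1,b4):holds  (p1,b7):holds  (p2,b4):fails  (p3,b2):fails  (p4,b6):fails  (p4,b7):holds  (p4,b8):fails
Scope holds for 3 pair(s), so the sentence is false.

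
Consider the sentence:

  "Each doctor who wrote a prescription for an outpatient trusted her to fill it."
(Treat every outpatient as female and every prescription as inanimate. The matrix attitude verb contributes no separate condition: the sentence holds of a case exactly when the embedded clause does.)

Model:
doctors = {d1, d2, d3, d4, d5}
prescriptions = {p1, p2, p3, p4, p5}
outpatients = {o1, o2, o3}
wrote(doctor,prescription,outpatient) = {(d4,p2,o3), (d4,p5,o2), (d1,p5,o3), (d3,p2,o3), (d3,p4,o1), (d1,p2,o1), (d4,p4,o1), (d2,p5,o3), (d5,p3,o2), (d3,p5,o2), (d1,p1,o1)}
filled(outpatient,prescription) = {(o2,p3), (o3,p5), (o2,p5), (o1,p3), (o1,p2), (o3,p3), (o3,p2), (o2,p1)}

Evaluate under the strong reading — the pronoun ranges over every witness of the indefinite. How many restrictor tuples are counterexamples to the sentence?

"her" takes "an outpatient" as antecedent and "it" takes "a prescription"; both are donkey pronouns co-varying with the restrictor.
Strong reading: for every (d,p,o) with wrote(d,p,o), filled(o,p).
Restrictor triples: (d1,p1,o1)→filled(o1,p1) ✗  (d1,p2,o1)→filled(o1,p2) ✓  (d1,p5,o3)→filled(o3,p5) ✓  (d2,p5,o3)→filled(o3,p5) ✓  (d3,p2,o3)→filled(o3,p2) ✓  (d3,p4,o1)→filled(o1,p4) ✗  (d3,p5,o2)→filled(o2,p5) ✓  (d4,p2,o3)→filled(o3,p2) ✓  (d4,p4,o1)→filled(o1,p4) ✗  (d4,p5,o2)→filled(o2,p5) ✓  (d5,p3,o2)→filled(o2,p3) ✓
Counterexamples (restrictor triples failing the scope): 3.

3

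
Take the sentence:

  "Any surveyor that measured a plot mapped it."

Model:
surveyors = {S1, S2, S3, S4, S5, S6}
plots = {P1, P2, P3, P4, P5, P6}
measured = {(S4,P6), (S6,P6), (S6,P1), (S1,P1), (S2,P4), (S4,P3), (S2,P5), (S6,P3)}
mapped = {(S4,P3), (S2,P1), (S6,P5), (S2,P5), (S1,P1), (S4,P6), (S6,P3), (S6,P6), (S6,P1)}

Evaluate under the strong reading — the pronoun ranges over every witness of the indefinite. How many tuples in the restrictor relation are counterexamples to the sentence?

"it" takes "a plot" as antecedent — a donkey pronoun bound across the clause boundary.
Strong reading: for every (s,p) with measured(s,p), mapped(s,p).
Restrictor pairs: (S1,P1) ✓  (S2,P4) ✗  (S2,P5) ✓  (S4,P3) ✓  (S4,P6) ✓  (S6,P1) ✓  (S6,P3) ✓  (S6,P6) ✓
Counterexamples (restrictor pairs failing the scope): 1.

1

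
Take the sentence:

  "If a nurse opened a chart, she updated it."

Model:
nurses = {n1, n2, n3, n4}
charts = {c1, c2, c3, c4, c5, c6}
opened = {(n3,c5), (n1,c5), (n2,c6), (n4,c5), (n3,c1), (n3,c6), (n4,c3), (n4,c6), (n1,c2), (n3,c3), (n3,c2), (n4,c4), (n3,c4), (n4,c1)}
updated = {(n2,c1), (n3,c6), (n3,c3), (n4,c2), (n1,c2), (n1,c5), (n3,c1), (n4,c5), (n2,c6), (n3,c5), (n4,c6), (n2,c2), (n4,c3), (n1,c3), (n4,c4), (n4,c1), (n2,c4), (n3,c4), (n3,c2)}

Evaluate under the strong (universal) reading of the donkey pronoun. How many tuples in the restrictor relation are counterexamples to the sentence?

"it" takes "a chart" as antecedent — a donkey pronoun bound across the clause boundary.
Strong reading: for every (n,c) with opened(n,c), updated(n,c).
Restrictor pairs: (n1,c2) ✓  (n1,c5) ✓  (n2,c6) ✓  (n3,c1) ✓  (n3,c2) ✓  (n3,c3) ✓  (n3,c4) ✓  (n3,c5) ✓  (n3,c6) ✓  (n4,c1) ✓  (n4,c3) ✓  (n4,c4) ✓  (n4,c5) ✓  (n4,c6) ✓
Counterexamples (restrictor pairs failing the scope): 0.

0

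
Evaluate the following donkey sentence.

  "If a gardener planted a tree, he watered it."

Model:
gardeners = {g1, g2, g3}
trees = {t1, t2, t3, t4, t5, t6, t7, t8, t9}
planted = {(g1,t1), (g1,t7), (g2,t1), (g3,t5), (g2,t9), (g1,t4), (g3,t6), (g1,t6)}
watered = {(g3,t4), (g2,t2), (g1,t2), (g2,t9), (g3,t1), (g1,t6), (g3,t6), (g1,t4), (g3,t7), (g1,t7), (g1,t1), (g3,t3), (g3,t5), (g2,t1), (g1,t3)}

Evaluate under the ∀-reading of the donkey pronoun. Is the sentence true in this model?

True

"it" takes "a tree" as antecedent — a donkey pronoun bound across the clause boundary.
Strong reading: for every (g,t) with planted(g,t), watered(g,t).
Restrictor pairs: (g1,t1) ✓  (g1,t4) ✓  (g1,t6) ✓  (g1,t7) ✓  (g2,t1) ✓  (g2,t9) ✓  (g3,t5) ✓  (g3,t6) ✓
Every restrictor pair satisfies the scope.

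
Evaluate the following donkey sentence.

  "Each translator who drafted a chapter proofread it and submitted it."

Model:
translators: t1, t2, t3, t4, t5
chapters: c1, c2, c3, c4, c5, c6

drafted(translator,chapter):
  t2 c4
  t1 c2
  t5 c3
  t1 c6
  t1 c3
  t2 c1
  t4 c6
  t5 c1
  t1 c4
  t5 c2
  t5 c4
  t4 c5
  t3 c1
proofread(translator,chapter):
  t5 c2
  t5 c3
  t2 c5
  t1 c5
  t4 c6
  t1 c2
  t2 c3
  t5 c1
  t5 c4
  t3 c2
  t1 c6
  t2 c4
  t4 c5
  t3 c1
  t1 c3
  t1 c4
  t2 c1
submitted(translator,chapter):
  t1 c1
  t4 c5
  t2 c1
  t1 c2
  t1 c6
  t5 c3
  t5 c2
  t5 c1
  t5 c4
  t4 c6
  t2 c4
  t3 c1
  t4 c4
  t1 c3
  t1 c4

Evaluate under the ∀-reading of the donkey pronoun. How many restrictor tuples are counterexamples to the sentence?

0

"it" takes "a chapter" as antecedent — a donkey pronoun bound across the clause boundary.
Strong reading: for every (t,c) with drafted(t,c), proofread(t,c) ∧ submitted(t,c).
Restrictor pairs: (t1,c2) ✓  (t1,c3) ✓  (t1,c4) ✓  (t1,c6) ✓  (t2,c1) ✓  (t2,c4) ✓  (t3,c1) ✓  (t4,c5) ✓  (t4,c6) ✓  (t5,c1) ✓  (t5,c2) ✓  (t5,c3) ✓  (t5,c4) ✓
Counterexamples (restrictor pairs failing the scope): 0.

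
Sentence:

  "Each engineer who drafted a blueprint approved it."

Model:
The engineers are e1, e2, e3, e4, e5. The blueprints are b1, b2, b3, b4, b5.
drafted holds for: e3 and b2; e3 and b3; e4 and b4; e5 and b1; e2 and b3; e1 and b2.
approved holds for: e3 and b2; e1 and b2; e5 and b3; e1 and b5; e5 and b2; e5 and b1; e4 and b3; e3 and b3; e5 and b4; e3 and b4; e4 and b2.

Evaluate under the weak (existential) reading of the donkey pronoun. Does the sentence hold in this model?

"it" takes "a blueprint" as antecedent — a donkey pronoun bound across the clause boundary.
Weak reading: every engineer e with some drafted-blueprint has at least one drafted-blueprint b such that approved(e,b).
Per engineer: e1:✓  e2:✗  e3:✓  e4:✗  e5:✓
e2 has no witness among its drafted-blueprints.

False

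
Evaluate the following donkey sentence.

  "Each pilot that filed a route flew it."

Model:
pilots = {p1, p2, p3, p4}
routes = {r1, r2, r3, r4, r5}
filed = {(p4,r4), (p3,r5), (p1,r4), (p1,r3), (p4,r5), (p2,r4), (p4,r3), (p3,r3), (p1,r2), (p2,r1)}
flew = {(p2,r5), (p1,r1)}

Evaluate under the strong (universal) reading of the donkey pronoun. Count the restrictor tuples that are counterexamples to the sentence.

"it" takes "a route" as antecedent — a donkey pronoun bound across the clause boundary.
Strong reading: for every (p,r) with filed(p,r), flew(p,r).
Restrictor pairs: (p1,r2) ✗  (p1,r3) ✗  (p1,r4) ✗  (p2,r1) ✗  (p2,r4) ✗  (p3,r3) ✗  (p3,r5) ✗  (p4,r3) ✗  (p4,r4) ✗  (p4,r5) ✗
Counterexamples (restrictor pairs failing the scope): 10.

10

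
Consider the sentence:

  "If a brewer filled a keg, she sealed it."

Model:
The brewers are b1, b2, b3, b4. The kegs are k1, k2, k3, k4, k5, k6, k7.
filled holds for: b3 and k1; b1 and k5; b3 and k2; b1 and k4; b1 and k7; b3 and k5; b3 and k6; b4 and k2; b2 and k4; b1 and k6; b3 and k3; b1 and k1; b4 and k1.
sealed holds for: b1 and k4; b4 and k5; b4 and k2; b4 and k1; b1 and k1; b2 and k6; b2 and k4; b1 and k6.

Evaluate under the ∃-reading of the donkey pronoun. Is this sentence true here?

False

"it" takes "a keg" as antecedent — a donkey pronoun bound across the clause boundary.
Weak reading: every brewer b with some filled-keg has at least one filled-keg k such that sealed(b,k).
Per brewer: b1:✓  b2:✓  b3:✗  b4:✓
b3 has no witness among its filled-kegs.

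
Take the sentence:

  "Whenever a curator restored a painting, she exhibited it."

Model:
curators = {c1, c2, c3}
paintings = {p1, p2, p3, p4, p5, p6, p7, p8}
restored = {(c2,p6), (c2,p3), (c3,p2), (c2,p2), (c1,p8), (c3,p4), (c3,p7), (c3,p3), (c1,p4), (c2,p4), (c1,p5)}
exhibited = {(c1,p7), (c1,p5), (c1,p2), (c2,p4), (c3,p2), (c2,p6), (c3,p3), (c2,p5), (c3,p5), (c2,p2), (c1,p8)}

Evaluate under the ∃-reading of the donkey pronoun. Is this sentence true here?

"it" takes "a painting" as antecedent — a donkey pronoun bound across the clause boundary.
Weak reading: every curator c with some restored-painting has at least one restored-painting p such that exhibited(c,p).
Per curator: c1:✓  c2:✓  c3:✓
Every curator in the restrictor has a witness.

True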